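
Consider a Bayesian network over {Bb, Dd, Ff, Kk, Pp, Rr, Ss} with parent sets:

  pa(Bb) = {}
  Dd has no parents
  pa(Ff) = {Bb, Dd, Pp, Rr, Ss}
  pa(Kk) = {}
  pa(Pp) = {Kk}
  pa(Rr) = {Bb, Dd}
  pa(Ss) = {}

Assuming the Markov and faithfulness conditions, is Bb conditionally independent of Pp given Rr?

We examine all 3 paths between Bb and Pp:
Path 1: Bb → Rr ← Dd → Ff ← Pp
  Ff is a collider here and neither Ff nor any of its descendants is conditioned on, so the collider stays closed — the path is blocked at Ff.
Path 2: Bb → Rr → Ff ← Pp
  Rr is a chain here and Rr is conditioned on, so the path is blocked at Rr.
Path 3: Bb → Ff ← Pp
  Ff is a collider here and neither Ff nor any of its descendants is conditioned on, so the collider stays closed — the path is blocked at Ff.
Since every path is blocked, d-separation holds.

Yes — Bb and Pp are d-separated given {Rr}.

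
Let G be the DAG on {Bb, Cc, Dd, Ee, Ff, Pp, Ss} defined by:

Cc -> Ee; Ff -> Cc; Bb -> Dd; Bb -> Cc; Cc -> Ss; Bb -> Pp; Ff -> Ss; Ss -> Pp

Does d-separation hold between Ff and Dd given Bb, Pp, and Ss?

4 paths connect Ff and Dd; each must be blocked for d-separation to hold:
Path 1: Ff → Ss ← Cc ← Bb → Dd
  Bb is a fork here and Bb is conditioned on, so the path is blocked at Bb.
Path 2: Ff → Ss → Pp ← Bb → Dd
  Ss is a chain here and Ss is conditioned on, so the path is blocked at Ss.
Path 3: Ff → Cc ← Bb → Dd
  Bb is a fork here and Bb is conditioned on, so the path is blocked at Bb.
Path 4: Ff → Cc → Ss → Pp ← Bb → Dd
  Ss is a chain here and Ss is conditioned on, so the path is blocked at Ss.
Every path is blocked, so Ff and Dd are d-separated given {Bb, Pp, Ss}.

Yes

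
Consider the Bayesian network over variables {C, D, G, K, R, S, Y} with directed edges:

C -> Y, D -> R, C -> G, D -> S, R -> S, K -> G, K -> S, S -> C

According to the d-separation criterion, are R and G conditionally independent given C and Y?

There are 4 undirected paths between R and G; checking each against the conditioning set {C, Y}:
  1. R → S → C → G — S:chain[open]; C:chain[blocks] ⇒ blocked
  2. R → S ← K → G — S:collider[open]; K:fork[open] ⇒ active
  3. R ← D → S → C → G — D:fork[open]; S:chain[open]; C:chain[blocks] ⇒ blocked
  4. R ← D → S ← K → G — D:fork[open]; S:collider[open]; K:fork[open] ⇒ active
At least one path is unblocked, so d-separation fails.

No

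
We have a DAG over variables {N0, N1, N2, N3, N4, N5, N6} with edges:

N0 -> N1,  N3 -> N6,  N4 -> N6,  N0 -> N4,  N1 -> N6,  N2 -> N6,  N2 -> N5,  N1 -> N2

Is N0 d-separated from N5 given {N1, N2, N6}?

4 paths connect N0 and N5; each must be blocked for d-separation to hold:
  1. N0 → N1 → N2 → N5 — N1:chain[blocks]; N2:chain[blocks] ⇒ blocked
  2. N0 → N1 → N6 ← N2 → N5 — N1:chain[blocks]; N6:collider[open]; N2:fork[blocks] ⇒ blocked
  3. N0 → N4 → N6 ← N2 → N5 — N4:chain[open]; N6:collider[open]; N2:fork[blocks] ⇒ blocked
  4. N0 → N4 → N6 ← N1 → N2 → N5 — N4:chain[open]; N6:collider[open]; N1:fork[blocks]; N2:chain[blocks] ⇒ blocked
Every path is blocked, so N0 and N5 are d-separated given {N1, N2, N6}.

Yes — N0 and N5 are d-separated given {N1, N2, N6}.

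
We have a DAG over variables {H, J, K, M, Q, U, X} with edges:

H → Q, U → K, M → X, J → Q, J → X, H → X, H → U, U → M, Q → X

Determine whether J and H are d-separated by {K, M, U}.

There are 6 undirected paths between J and H; checking each against the conditioning set {K, M, U}:
  1. J → Q ← H — Q:collider[blocks] ⇒ blocked
  2. J → Q → X ← H — Q:chain[open]; X:collider[blocks] ⇒ blocked
  3. J → Q → X ← M ← U ← H — Q:chain[open]; X:collider[blocks]; M:chain[blocks]; U:chain[blocks] ⇒ blocked
  4. J → X ← Q ← H — X:collider[blocks]; Q:chain[open] ⇒ blocked
  5. J → X ← H — X:collider[blocks] ⇒ blocked
  6. J → X ← M ← U ← H — X:collider[blocks]; M:chain[blocks]; U:chain[blocks] ⇒ blocked
Every path is blocked, so J and H are d-separated given {K, M, U}.

Yes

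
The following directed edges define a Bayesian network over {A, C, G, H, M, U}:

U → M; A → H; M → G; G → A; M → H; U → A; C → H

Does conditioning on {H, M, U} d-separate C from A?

We examine all 3 paths between C and A:
Path 1: C → H ← M ← U → A
  M is a chain here and M is conditioned on, so the path is blocked at M.
Path 2: C → H ← M → G → A
  M is a fork here and M is conditioned on, so the path is blocked at M.
Path 3: C → H ← A
  H is a collider and H is conditioned on, which opens it — no node blocks this path, so it is active.
Since the path C → H ← A is active, C and A are not d-separated given {H, M, U}.

No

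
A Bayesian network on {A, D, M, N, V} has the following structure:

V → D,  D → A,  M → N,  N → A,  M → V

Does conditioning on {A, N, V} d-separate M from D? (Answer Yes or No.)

Yes

2 paths connect M and D; each must be blocked for d-separation to hold:
Path 1: M → V → D
  V is a chain here and V is conditioned on, so the path is blocked at V.
Path 2: M → N → A ← D
  N is a chain here and N is conditioned on, so the path is blocked at N.
Every path is blocked, so M and D are d-separated given {A, N, V}.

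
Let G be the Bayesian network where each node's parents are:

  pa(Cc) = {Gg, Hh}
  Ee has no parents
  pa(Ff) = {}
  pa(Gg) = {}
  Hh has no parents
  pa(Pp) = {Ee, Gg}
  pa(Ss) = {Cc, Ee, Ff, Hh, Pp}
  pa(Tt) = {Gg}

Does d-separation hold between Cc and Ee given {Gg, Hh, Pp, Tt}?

Yes

We examine all 6 paths between Cc and Ee:
Path 1: Cc → Ss ← Ee
  Ss is a collider here and neither Ss nor any of its descendants is conditioned on, so the collider stays closed — the path is blocked at Ss.
Path 2: Cc → Ss ← Pp ← Ee
  Ss is a collider here and neither Ss nor any of its descendants is conditioned on, so the collider stays closed — the path is blocked at Ss.
Path 3: Cc ← Gg → Pp → Ss ← Ee
  Gg is a fork here and Gg is conditioned on, so the path is blocked at Gg.
Path 4: Cc ← Gg → Pp ← Ee
  Gg is a fork here and Gg is conditioned on, so the path is blocked at Gg.
Path 5: Cc ← Hh → Ss ← Ee
  Hh is a fork here and Hh is conditioned on, so the path is blocked at Hh.
Path 6: Cc ← Hh → Ss ← Pp ← Ee
  Hh is a fork here and Hh is conditioned on, so the path is blocked at Hh.
Since every path is blocked, d-separation holds.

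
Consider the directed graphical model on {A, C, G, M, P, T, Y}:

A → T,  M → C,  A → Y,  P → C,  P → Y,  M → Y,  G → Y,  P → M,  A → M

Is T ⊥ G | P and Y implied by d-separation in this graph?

Enumerating the 4 paths from T to G and testing each for blocking by {P, Y}:
Path 1: T ← A → M → Y ← G
  A is a fork and A is not conditioned on; M is a chain and M is not conditioned on; Y is a collider and Y is conditioned on, which opens it — no node blocks this path, so it is active.
Path 2: T ← A → M → C ← P → Y ← G
  C is a collider here and neither C nor any of its descendants is conditioned on, so the collider stays closed — the path is blocked at C.
Path 3: T ← A → M ← P → Y ← G
  P is a fork here and P is conditioned on, so the path is blocked at P.
Path 4: T ← A → Y ← G
  A is a fork and A is not conditioned on; Y is a collider and Y is conditioned on, which opens it — no node blocks this path, so it is active.
Because an active path exists, T and G are not d-separated.

No — T and G are not d-separated given {P, Y}.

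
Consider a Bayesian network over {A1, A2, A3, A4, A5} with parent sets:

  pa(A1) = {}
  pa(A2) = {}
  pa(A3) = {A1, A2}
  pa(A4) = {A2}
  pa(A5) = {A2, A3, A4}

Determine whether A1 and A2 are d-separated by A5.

No — A1 and A2 are not d-separated given {A5}.

We examine all 3 paths between A1 and A2:
Path 1: A1 → A3 → A5 ← A4 ← A2
  A3 is a chain and A3 is not conditioned on; A5 is a collider and A5 is conditioned on, which opens it; A4 is a chain and A4 is not conditioned on — no node blocks this path, so it is active.
Path 2: A1 → A3 → A5 ← A2
  A3 is a chain and A3 is not conditioned on; A5 is a collider and A5 is conditioned on, which opens it — no node blocks this path, so it is active.
Path 3: A1 → A3 ← A2
  A3 is a collider and its descendant A5 is conditioned on, which opens it — no node blocks this path, so it is active.
Since the path A1 → A3 → A5 ← A4 ← A2 is active, A1 and A2 are not d-separated given {A5}.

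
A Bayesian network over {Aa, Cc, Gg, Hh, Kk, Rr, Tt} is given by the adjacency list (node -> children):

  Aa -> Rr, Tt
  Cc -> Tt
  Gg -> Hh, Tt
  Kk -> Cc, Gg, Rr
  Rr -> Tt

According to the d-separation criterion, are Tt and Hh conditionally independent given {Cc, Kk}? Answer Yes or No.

4 paths connect Tt and Hh; each must be blocked for d-separation to hold:
  1. Tt ← Aa → Rr ← Kk → Gg → Hh — Aa:fork[open]; Rr:collider[blocks]; Kk:fork[blocks]; Gg:chain[open] ⇒ blocked
  2. Tt ← Rr ← Kk → Gg → Hh — Rr:chain[open]; Kk:fork[blocks]; Gg:chain[open] ⇒ blocked
  3. Tt ← Gg → Hh — Gg:fork[open] ⇒ active
  4. Tt ← Cc ← Kk → Gg → Hh — Cc:chain[blocks]; Kk:fork[blocks]; Gg:chain[open] ⇒ blocked
Because an active path exists, Tt and Hh are not d-separated.

No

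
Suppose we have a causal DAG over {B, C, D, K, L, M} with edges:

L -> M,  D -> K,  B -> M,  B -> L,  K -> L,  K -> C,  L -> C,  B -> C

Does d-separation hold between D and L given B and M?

We examine all 4 paths between D and L:
Path 1: D → K → L
  K is a chain and K is not conditioned on — no node blocks this path, so it is active.
Path 2: D → K → C ← B → M ← L
  C is a collider here and neither C nor any of its descendants is conditioned on, so the collider stays closed — the path is blocked at C.
Path 3: D → K → C ← B → L
  C is a collider here and neither C nor any of its descendants is conditioned on, so the collider stays closed — the path is blocked at C.
Path 4: D → K → C ← L
  C is a collider here and neither C nor any of its descendants is conditioned on, so the collider stays closed — the path is blocked at C.
Because an active path exists, D and L are not d-separated.

No — D and L are not d-separated given {B, M}.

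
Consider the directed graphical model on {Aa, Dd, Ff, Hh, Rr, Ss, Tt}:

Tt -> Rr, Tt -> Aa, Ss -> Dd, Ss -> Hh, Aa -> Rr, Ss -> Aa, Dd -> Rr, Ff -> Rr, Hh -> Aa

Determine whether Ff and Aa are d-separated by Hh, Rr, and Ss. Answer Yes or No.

No — Ff and Aa are not d-separated given {Hh, Rr, Ss}.

4 paths connect Ff and Aa; each must be blocked for d-separation to hold:
Path 1: Ff → Rr ← Tt → Aa
  Rr is a collider and Rr is conditioned on, which opens it; Tt is a fork and Tt is not conditioned on — no node blocks this path, so it is active.
Path 2: Ff → Rr ← Aa
  Rr is a collider and Rr is conditioned on, which opens it — no node blocks this path, so it is active.
Path 3: Ff → Rr ← Dd ← Ss → Hh → Aa
  Ss is a fork here and Ss is conditioned on, so the path is blocked at Ss.
Path 4: Ff → Rr ← Dd ← Ss → Aa
  Ss is a fork here and Ss is conditioned on, so the path is blocked at Ss.
Since the path Ff → Rr ← Tt → Aa is active, Ff and Aa are not d-separated given {Hh, Rr, Ss}.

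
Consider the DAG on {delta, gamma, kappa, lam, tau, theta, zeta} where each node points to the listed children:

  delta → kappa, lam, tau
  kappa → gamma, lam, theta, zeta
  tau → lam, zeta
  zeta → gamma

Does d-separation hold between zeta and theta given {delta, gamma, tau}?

We examine all 6 paths between zeta and theta:
Path 1: zeta → gamma ← kappa → theta
  gamma is a collider and gamma is conditioned on, which opens it; kappa is a fork and kappa is not conditioned on — no node blocks this path, so it is active.
Path 2: zeta ← tau ← delta → kappa → theta
  tau is a chain here and tau is conditioned on, so the path is blocked at tau.
Path 3: zeta ← tau ← delta → lam ← kappa → theta
  tau is a chain here and tau is conditioned on, so the path is blocked at tau.
Path 4: zeta ← tau → lam ← delta → kappa → theta
  tau is a fork here and tau is conditioned on, so the path is blocked at tau.
Path 5: zeta ← tau → lam ← kappa → theta
  tau is a fork here and tau is conditioned on, so the path is blocked at tau.
Path 6: zeta ← kappa → theta
  kappa is a fork and kappa is not conditioned on — no node blocks this path, so it is active.
At least one path is unblocked, so d-separation fails.

No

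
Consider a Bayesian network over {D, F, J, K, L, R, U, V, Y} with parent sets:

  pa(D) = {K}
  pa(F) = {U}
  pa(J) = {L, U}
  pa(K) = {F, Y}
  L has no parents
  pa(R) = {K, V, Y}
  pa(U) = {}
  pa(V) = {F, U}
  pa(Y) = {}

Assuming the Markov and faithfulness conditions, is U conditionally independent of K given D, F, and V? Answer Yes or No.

We examine all 6 paths between U and K:
Path 1: U → F → V → R ← K
  F is a chain here and F is conditioned on, so the path is blocked at F.
Path 2: U → F → V → R ← Y → K
  F is a chain here and F is conditioned on, so the path is blocked at F.
Path 3: U → F → K
  F is a chain here and F is conditioned on, so the path is blocked at F.
Path 4: U → V → R ← K
  V is a chain here and V is conditioned on, so the path is blocked at V.
Path 5: U → V → R ← Y → K
  V is a chain here and V is conditioned on, so the path is blocked at V.
Path 6: U → V ← F → K
  F is a fork here and F is conditioned on, so the path is blocked at F.
Since every path is blocked, d-separation holds.

Yes — U and K are d-separated given {D, F, V}.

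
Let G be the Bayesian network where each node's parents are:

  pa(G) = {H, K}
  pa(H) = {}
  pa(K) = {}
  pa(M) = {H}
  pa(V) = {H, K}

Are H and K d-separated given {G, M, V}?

We examine all 2 paths between H and K:
Path 1: H → G ← K
  G is a collider and G is conditioned on, which opens it — no node blocks this path, so it is active.
Path 2: H → V ← K
  V is a collider and V is conditioned on, which opens it — no node blocks this path, so it is active.
Since the path H → G ← K is active, H and K are not d-separated given {G, M, V}.

No — H and K are not d-separated given {G, M, V}.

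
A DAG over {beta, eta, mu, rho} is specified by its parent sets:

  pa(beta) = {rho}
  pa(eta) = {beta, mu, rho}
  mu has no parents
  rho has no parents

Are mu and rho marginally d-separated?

2 paths connect mu and rho; each must be blocked for d-separation to hold:
Path 1: mu → eta ← beta ← rho
  eta is a collider here and neither eta nor any of its descendants is conditioned on, so the collider stays closed — the path is blocked at eta.
Path 2: mu → eta ← rho
  eta is a collider here and neither eta nor any of its descendants is conditioned on, so the collider stays closed — the path is blocked at eta.
All paths are blocked; mu ⊥ rho | ∅ holds.

Yes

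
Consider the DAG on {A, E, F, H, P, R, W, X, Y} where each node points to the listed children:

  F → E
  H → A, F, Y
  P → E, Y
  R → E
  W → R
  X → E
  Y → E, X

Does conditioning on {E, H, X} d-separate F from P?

6 paths connect F and P; each must be blocked for d-separation to hold:
Path 1: F → E ← P
  E is a collider and E is conditioned on, which opens it — no node blocks this path, so it is active.
Path 2: F → E ← Y ← P
  E is a collider and E is conditioned on, which opens it; Y is a chain and Y is not conditioned on — no node blocks this path, so it is active.
Path 3: F → E ← X ← Y ← P
  X is a chain here and X is conditioned on, so the path is blocked at X.
Path 4: F ← H → Y ← P
  H is a fork here and H is conditioned on, so the path is blocked at H.
Path 5: F ← H → Y → E ← P
  H is a fork here and H is conditioned on, so the path is blocked at H.
Path 6: F ← H → Y → X → E ← P
  H is a fork here and H is conditioned on, so the path is blocked at H.
Since the path F → E ← P is active, F and P are not d-separated given {E, H, X}.

No — F and P are not d-separated given {E, H, X}.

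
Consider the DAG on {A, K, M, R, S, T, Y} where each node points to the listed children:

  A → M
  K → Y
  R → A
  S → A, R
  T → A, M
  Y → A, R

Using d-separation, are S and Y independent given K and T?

Yes

4 paths connect S and Y; each must be blocked for d-separation to hold:
  1. S → A ← R ← Y — A:collider[blocks]; R:chain[open] ⇒ blocked
  2. S → A ← Y — A:collider[blocks] ⇒ blocked
  3. S → R → A ← Y — R:chain[open]; A:collider[blocks] ⇒ blocked
  4. S → R ← Y — R:collider[blocks] ⇒ blocked
Since every path is blocked, d-separation holds.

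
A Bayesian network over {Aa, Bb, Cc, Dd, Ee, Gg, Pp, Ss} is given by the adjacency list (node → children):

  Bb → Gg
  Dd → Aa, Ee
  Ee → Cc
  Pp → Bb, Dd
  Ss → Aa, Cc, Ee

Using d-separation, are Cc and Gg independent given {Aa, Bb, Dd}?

Yes

4 paths connect Cc and Gg; each must be blocked for d-separation to hold:
Path 1: Cc ← Ee ← Ss → Aa ← Dd ← Pp → Bb → Gg
  Dd is a chain here and Dd is conditioned on, so the path is blocked at Dd.
Path 2: Cc ← Ee ← Dd ← Pp → Bb → Gg
  Dd is a chain here and Dd is conditioned on, so the path is blocked at Dd.
Path 3: Cc ← Ss → Ee ← Dd ← Pp → Bb → Gg
  Ee is a collider here and neither Ee nor any of its descendants is conditioned on, so the collider stays closed — the path is blocked at Ee.
Path 4: Cc ← Ss → Aa ← Dd ← Pp → Bb → Gg
  Dd is a chain here and Dd is conditioned on, so the path is blocked at Dd.
All paths are blocked; Cc ⊥ Gg | {Aa, Bb, Dd} holds.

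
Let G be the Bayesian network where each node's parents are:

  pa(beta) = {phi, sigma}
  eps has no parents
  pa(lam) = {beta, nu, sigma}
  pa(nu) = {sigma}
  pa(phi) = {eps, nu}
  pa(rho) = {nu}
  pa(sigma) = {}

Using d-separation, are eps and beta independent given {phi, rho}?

No

Enumerating the 5 paths from eps to beta and testing each for blocking by {phi, rho}:
Path 1: eps → phi → beta
  phi is a chain here and phi is conditioned on, so the path is blocked at phi.
Path 2: eps → phi ← nu ← sigma → lam ← beta
  lam is a collider here and neither lam nor any of its descendants is conditioned on, so the collider stays closed — the path is blocked at lam.
Path 3: eps → phi ← nu ← sigma → beta
  phi is a collider and phi is conditioned on, which opens it; nu is a chain and nu is not conditioned on; sigma is a fork and sigma is not conditioned on — no node blocks this path, so it is active.
Path 4: eps → phi ← nu → lam ← sigma → beta
  lam is a collider here and neither lam nor any of its descendants is conditioned on, so the collider stays closed — the path is blocked at lam.
Path 5: eps → phi ← nu → lam ← beta
  lam is a collider here and neither lam nor any of its descendants is conditioned on, so the collider stays closed — the path is blocked at lam.
Since the path eps → phi ← nu ← sigma → beta is active, eps and beta are not d-separated given {phi, rho}.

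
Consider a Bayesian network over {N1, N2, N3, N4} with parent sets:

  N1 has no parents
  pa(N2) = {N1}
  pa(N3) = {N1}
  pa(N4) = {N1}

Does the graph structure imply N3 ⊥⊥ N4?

There is one path between N3 and N4:
  1. N3 ← N1 → N4 — N1:fork[open] ⇒ active
Since the path N3 ← N1 → N4 is active, N3 and N4 are not d-separated given ∅.

No — N3 and N4 are not d-separated given ∅.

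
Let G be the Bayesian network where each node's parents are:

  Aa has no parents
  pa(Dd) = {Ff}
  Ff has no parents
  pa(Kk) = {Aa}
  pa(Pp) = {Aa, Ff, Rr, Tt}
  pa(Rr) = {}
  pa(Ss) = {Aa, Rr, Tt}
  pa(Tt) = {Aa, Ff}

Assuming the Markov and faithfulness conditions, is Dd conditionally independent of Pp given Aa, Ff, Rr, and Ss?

Yes — Dd and Pp are d-separated given {Aa, Ff, Rr, Ss}.

Enumerating the 6 paths from Dd to Pp and testing each for blocking by {Aa, Ff, Rr, Ss}:
  1. Dd ← Ff → Pp — Ff:fork[blocks] ⇒ blocked
  2. Dd ← Ff → Tt ← Aa → Pp — Ff:fork[blocks]; Tt:collider[open]; Aa:fork[blocks] ⇒ blocked
  3. Dd ← Ff → Tt ← Aa → Ss ← Rr → Pp — Ff:fork[blocks]; Tt:collider[open]; Aa:fork[blocks]; Ss:collider[open]; Rr:fork[blocks] ⇒ blocked
  4. Dd ← Ff → Tt → Pp — Ff:fork[blocks]; Tt:chain[open] ⇒ blocked
  5. Dd ← Ff → Tt → Ss ← Rr → Pp — Ff:fork[blocks]; Tt:chain[open]; Ss:collider[open]; Rr:fork[blocks] ⇒ blocked
  6. Dd ← Ff → Tt → Ss ← Aa → Pp — Ff:fork[blocks]; Tt:chain[open]; Ss:collider[open]; Aa:fork[blocks] ⇒ blocked
Every path is blocked, so Dd and Pp are d-separated given {Aa, Ff, Rr, Ss}.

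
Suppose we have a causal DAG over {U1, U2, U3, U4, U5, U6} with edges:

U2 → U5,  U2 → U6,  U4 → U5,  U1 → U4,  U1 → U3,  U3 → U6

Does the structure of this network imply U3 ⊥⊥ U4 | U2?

No

2 paths connect U3 and U4; each must be blocked for d-separation to hold:
Path 1: U3 → U6 ← U2 → U5 ← U4
  U6 is a collider here and neither U6 nor any of its descendants is conditioned on, so the collider stays closed — the path is blocked at U6.
Path 2: U3 ← U1 → U4
  U1 is a fork and U1 is not conditioned on — no node blocks this path, so it is active.
At least one path is unblocked, so d-separation fails.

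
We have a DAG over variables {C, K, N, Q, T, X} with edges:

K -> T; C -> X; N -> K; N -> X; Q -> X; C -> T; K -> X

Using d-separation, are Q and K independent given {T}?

We examine all 3 paths between Q and K:
  1. Q → X ← N → K — X:collider[blocks]; N:fork[open] ⇒ blocked
  2. Q → X ← C → T ← K — X:collider[blocks]; C:fork[open]; T:collider[open] ⇒ blocked
  3. Q → X ← K — X:collider[blocks] ⇒ blocked
Every path is blocked, so Q and K are d-separated given {T}.

Yes — Q and K are d-separated given {T}.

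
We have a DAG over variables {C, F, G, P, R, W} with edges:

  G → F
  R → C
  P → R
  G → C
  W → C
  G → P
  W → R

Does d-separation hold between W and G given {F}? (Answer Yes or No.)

Yes — W and G are d-separated given {F}.

Enumerating the 4 paths from W to G and testing each for blocking by {F}:
Path 1: W → R ← P ← G
  R is a collider here and neither R nor any of its descendants is conditioned on, so the collider stays closed — the path is blocked at R.
Path 2: W → R → C ← G
  C is a collider here and neither C nor any of its descendants is conditioned on, so the collider stays closed — the path is blocked at C.
Path 3: W → C ← R ← P ← G
  C is a collider here and neither C nor any of its descendants is conditioned on, so the collider stays closed — the path is blocked at C.
Path 4: W → C ← G
  C is a collider here and neither C nor any of its descendants is conditioned on, so the collider stays closed — the path is blocked at C.
Since every path is blocked, d-separation holds.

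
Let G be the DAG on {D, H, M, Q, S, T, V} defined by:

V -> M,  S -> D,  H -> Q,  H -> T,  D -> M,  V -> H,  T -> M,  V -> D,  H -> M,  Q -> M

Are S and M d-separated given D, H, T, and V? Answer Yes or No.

Yes

Enumerating the 5 paths from S to M and testing each for blocking by {D, H, T, V}:
Path 1: S → D → M
  D is a chain here and D is conditioned on, so the path is blocked at D.
Path 2: S → D ← V → M
  V is a fork here and V is conditioned on, so the path is blocked at V.
Path 3: S → D ← V → H → Q → M
  V is a fork here and V is conditioned on, so the path is blocked at V.
Path 4: S → D ← V → H → M
  V is a fork here and V is conditioned on, so the path is blocked at V.
Path 5: S → D ← V → H → T → M
  V is a fork here and V is conditioned on, so the path is blocked at V.
Since every path is blocked, d-separation holds.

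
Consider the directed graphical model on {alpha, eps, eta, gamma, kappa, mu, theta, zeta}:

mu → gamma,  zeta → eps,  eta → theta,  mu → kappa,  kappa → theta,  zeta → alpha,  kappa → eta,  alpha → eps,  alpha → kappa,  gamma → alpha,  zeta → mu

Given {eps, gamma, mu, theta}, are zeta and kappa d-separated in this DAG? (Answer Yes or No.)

There are 6 undirected paths between zeta and kappa; checking each against the conditioning set {eps, gamma, mu, theta}:
  1. zeta → mu → gamma → alpha → kappa — mu:chain[blocks]; gamma:chain[blocks]; alpha:chain[open] ⇒ blocked
  2. zeta → mu → kappa — mu:chain[blocks] ⇒ blocked
  3. zeta → alpha ← gamma ← mu → kappa — alpha:collider[open]; gamma:chain[blocks]; mu:fork[blocks] ⇒ blocked
  4. zeta → alpha → kappa — alpha:chain[open] ⇒ active
  5. zeta → eps ← alpha ← gamma ← mu → kappa — eps:collider[open]; alpha:chain[open]; gamma:chain[blocks]; mu:fork[blocks] ⇒ blocked
  6. zeta → eps ← alpha → kappa — eps:collider[open]; alpha:fork[open] ⇒ active
Since the path zeta → alpha → kappa is active, zeta and kappa are not d-separated given {eps, gamma, mu, theta}.

No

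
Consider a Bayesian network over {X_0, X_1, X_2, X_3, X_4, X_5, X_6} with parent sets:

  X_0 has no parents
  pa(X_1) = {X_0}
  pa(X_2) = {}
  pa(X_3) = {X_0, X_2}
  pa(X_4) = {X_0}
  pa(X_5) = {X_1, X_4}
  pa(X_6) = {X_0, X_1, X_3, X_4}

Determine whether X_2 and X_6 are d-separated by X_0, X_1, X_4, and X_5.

6 paths connect X_2 and X_6; each must be blocked for d-separation to hold:
Path 1: X_2 → X_3 ← X_0 → X_1 → X_5 ← X_4 → X_6
  X_3 is a collider here and neither X_3 nor any of its descendants is conditioned on, so the collider stays closed — the path is blocked at X_3.
Path 2: X_2 → X_3 ← X_0 → X_1 → X_6
  X_3 is a collider here and neither X_3 nor any of its descendants is conditioned on, so the collider stays closed — the path is blocked at X_3.
Path 3: X_2 → X_3 ← X_0 → X_4 → X_5 ← X_1 → X_6
  X_3 is a collider here and neither X_3 nor any of its descendants is conditioned on, so the collider stays closed — the path is blocked at X_3.
Path 4: X_2 → X_3 ← X_0 → X_4 → X_6
  X_3 is a collider here and neither X_3 nor any of its descendants is conditioned on, so the collider stays closed — the path is blocked at X_3.
Path 5: X_2 → X_3 ← X_0 → X_6
  X_3 is a collider here and neither X_3 nor any of its descendants is conditioned on, so the collider stays closed — the path is blocked at X_3.
Path 6: X_2 → X_3 → X_6
  X_3 is a chain and X_3 is not conditioned on — no node blocks this path, so it is active.
Since the path X_2 → X_3 → X_6 is active, X_2 and X_6 are not d-separated given {X_0, X_1, X_4, X_5}.

No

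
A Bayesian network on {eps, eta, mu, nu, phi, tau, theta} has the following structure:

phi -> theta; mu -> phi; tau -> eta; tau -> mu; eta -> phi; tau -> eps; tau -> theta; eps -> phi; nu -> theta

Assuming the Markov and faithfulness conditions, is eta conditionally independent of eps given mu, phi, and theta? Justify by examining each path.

We examine all 6 paths between eta and eps:
Path 1: eta → phi → theta ← tau → eps
  phi is a chain here and phi is conditioned on, so the path is blocked at phi.
Path 2: eta → phi ← eps
  phi is a collider and phi is conditioned on, which opens it — no node blocks this path, so it is active.
Path 3: eta → phi ← mu ← tau → eps
  mu is a chain here and mu is conditioned on, so the path is blocked at mu.
Path 4: eta ← tau → theta ← phi ← eps
  phi is a chain here and phi is conditioned on, so the path is blocked at phi.
Path 5: eta ← tau → eps
  tau is a fork and tau is not conditioned on — no node blocks this path, so it is active.
Path 6: eta ← tau → mu → phi ← eps
  mu is a chain here and mu is conditioned on, so the path is blocked at mu.
Since the path eta → phi ← eps is active, eta and eps are not d-separated given {mu, phi, theta}.

No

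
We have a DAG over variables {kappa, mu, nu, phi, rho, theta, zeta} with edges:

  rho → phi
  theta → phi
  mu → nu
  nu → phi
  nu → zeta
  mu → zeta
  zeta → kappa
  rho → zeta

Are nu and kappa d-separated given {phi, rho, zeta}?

Yes — nu and kappa are d-separated given {phi, rho, zeta}.

Enumerating the 3 paths from nu to kappa and testing each for blocking by {phi, rho, zeta}:
  1. nu → zeta → kappa — zeta:chain[blocks] ⇒ blocked
  2. nu → phi ← rho → zeta → kappa — phi:collider[open]; rho:fork[blocks]; zeta:chain[blocks] ⇒ blocked
  3. nu ← mu → zeta → kappa — mu:fork[open]; zeta:chain[blocks] ⇒ blocked
Every path is blocked, so nu and kappa are d-separated given {phi, rho, zeta}.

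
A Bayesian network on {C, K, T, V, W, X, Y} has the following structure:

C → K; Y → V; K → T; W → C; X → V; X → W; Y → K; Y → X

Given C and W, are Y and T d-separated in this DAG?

There are 3 undirected paths between Y and T; checking each against the conditioning set {C, W}:
  1. Y → K → T — K:chain[open] ⇒ active
  2. Y → X → W → C → K → T — X:chain[open]; W:chain[blocks]; C:chain[blocks]; K:chain[open] ⇒ blocked
  3. Y → V ← X → W → C → K → T — V:collider[blocks]; X:fork[open]; W:chain[blocks]; C:chain[blocks]; K:chain[open] ⇒ blocked
At least one path is unblocked, so d-separation fails.

No — Y and T are not d-separated given {C, W}.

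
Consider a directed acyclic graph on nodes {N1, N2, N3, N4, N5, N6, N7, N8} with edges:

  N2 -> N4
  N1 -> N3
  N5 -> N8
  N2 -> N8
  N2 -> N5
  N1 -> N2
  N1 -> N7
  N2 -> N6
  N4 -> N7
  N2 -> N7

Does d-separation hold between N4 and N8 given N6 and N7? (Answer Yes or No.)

6 paths connect N4 and N8; each must be blocked for d-separation to hold:
Path 1: N4 ← N2 → N8
  N2 is a fork and N2 is not conditioned on — no node blocks this path, so it is active.
Path 2: N4 ← N2 → N5 → N8
  N2 is a fork and N2 is not conditioned on; N5 is a chain and N5 is not conditioned on — no node blocks this path, so it is active.
Path 3: N4 → N7 ← N2 → N8
  N7 is a collider and N7 is conditioned on, which opens it; N2 is a fork and N2 is not conditioned on — no node blocks this path, so it is active.
Path 4: N4 → N7 ← N2 → N5 → N8
  N7 is a collider and N7 is conditioned on, which opens it; N2 is a fork and N2 is not conditioned on; N5 is a chain and N5 is not conditioned on — no node blocks this path, so it is active.
Path 5: N4 → N7 ← N1 → N2 → N8
  N7 is a collider and N7 is conditioned on, which opens it; N1 is a fork and N1 is not conditioned on; N2 is a chain and N2 is not conditioned on — no node blocks this path, so it is active.
Path 6: N4 → N7 ← N1 → N2 → N5 → N8
  N7 is a collider and N7 is conditioned on, which opens it; N1 is a fork and N1 is not conditioned on; N2 is a chain and N2 is not conditioned on; N5 is a chain and N5 is not conditioned on — no node blocks this path, so it is active.
Because an active path exists, N4 and N8 are not d-separated.

No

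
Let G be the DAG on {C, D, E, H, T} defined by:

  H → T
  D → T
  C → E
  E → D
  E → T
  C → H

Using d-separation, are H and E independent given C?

3 paths connect H and E; each must be blocked for d-separation to hold:
Path 1: H ← C → E
  C is a fork here and C is conditioned on, so the path is blocked at C.
Path 2: H → T ← D ← E
  T is a collider here and neither T nor any of its descendants is conditioned on, so the collider stays closed — the path is blocked at T.
Path 3: H → T ← E
  T is a collider here and neither T nor any of its descendants is conditioned on, so the collider stays closed — the path is blocked at T.
All paths are blocked; H ⊥ E | {C} holds.

Yes — H and E are d-separated given {C}.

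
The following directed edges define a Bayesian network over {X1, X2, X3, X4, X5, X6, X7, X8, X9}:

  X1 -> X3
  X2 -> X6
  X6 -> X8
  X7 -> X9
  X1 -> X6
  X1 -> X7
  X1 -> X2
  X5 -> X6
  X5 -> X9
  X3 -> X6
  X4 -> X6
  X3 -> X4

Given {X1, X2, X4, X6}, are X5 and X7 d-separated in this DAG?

Yes

There are 5 undirected paths between X5 and X7; checking each against the conditioning set {X1, X2, X4, X6}:
  1. X5 → X9 ← X7 — X9:collider[blocks] ⇒ blocked
  2. X5 → X6 ← X1 → X7 — X6:collider[open]; X1:fork[blocks] ⇒ blocked
  3. X5 → X6 ← X3 ← X1 → X7 — X6:collider[open]; X3:chain[open]; X1:fork[blocks] ⇒ blocked
  4. X5 → X6 ← X4 ← X3 ← X1 → X7 — X6:collider[open]; X4:chain[blocks]; X3:chain[open]; X1:fork[blocks] ⇒ blocked
  5. X5 → X6 ← X2 ← X1 → X7 — X6:collider[open]; X2:chain[blocks]; X1:fork[blocks] ⇒ blocked
All paths are blocked; X5 ⊥ X7 | {X1, X2, X4, X6} holds.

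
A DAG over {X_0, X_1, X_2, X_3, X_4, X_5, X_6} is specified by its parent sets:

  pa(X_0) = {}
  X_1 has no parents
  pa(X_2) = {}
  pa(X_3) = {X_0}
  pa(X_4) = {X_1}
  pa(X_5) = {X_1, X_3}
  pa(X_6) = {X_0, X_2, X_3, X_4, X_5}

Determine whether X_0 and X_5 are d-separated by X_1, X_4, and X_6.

Enumerating the 6 paths from X_0 to X_5 and testing each for blocking by {X_1, X_4, X_6}:
  1. X_0 → X_3 → X_5 — X_3:chain[open] ⇒ active
  2. X_0 → X_3 → X_6 ← X_4 ← X_1 → X_5 — X_3:chain[open]; X_6:collider[open]; X_4:chain[blocks]; X_1:fork[blocks] ⇒ blocked
  3. X_0 → X_3 → X_6 ← X_5 — X_3:chain[open]; X_6:collider[open] ⇒ active
  4. X_0 → X_6 ← X_4 ← X_1 → X_5 — X_6:collider[open]; X_4:chain[blocks]; X_1:fork[blocks] ⇒ blocked
  5. X_0 → X_6 ← X_5 — X_6:collider[open] ⇒ active
  6. X_0 → X_6 ← X_3 → X_5 — X_6:collider[open]; X_3:fork[open] ⇒ active
Because an active path exists, X_0 and X_5 are not d-separated.

No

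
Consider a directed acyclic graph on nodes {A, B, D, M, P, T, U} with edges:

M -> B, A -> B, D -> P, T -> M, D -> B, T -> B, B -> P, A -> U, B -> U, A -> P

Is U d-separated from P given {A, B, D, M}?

Yes

Enumerating the 6 paths from U to P and testing each for blocking by {A, B, D, M}:
  1. U ← A → B ← D → P — A:fork[blocks]; B:collider[open]; D:fork[blocks] ⇒ blocked
  2. U ← A → B → P — A:fork[blocks]; B:chain[blocks] ⇒ blocked
  3. U ← A → P — A:fork[blocks] ⇒ blocked
  4. U ← B ← D → P — B:chain[blocks]; D:fork[blocks] ⇒ blocked
  5. U ← B ← A → P — B:chain[blocks]; A:fork[blocks] ⇒ blocked
  6. U ← B → P — B:fork[blocks] ⇒ blocked
Every path is blocked, so U and P are d-separated given {A, B, D, M}.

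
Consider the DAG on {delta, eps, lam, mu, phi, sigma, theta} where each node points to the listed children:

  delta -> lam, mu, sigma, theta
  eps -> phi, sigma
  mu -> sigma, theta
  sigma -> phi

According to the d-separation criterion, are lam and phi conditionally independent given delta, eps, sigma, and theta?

Enumerating the 6 paths from lam to phi and testing each for blocking by {delta, eps, sigma, theta}:
Path 1: lam ← delta → mu → sigma ← eps → phi
  delta is a fork here and delta is conditioned on, so the path is blocked at delta.
Path 2: lam ← delta → mu → sigma → phi
  delta is a fork here and delta is conditioned on, so the path is blocked at delta.
Path 3: lam ← delta → sigma ← eps → phi
  delta is a fork here and delta is conditioned on, so the path is blocked at delta.
Path 4: lam ← delta → sigma → phi
  delta is a fork here and delta is conditioned on, so the path is blocked at delta.
Path 5: lam ← delta → theta ← mu → sigma ← eps → phi
  delta is a fork here and delta is conditioned on, so the path is blocked at delta.
Path 6: lam ← delta → theta ← mu → sigma → phi
  delta is a fork here and delta is conditioned on, so the path is blocked at delta.
Every path is blocked, so lam and phi are d-separated given {delta, eps, sigma, theta}.

Yes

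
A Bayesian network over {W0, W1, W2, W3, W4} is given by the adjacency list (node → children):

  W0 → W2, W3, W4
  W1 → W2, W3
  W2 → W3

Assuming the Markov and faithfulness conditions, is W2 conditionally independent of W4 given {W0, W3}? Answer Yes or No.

We examine all 3 paths between W2 and W4:
Path 1: W2 → W3 ← W0 → W4
  W0 is a fork here and W0 is conditioned on, so the path is blocked at W0.
Path 2: W2 ← W0 → W4
  W0 is a fork here and W0 is conditioned on, so the path is blocked at W0.
Path 3: W2 ← W1 → W3 ← W0 → W4
  W0 is a fork here and W0 is conditioned on, so the path is blocked at W0.
All paths are blocked; W2 ⊥ W4 | {W0, W3} holds.

Yes — W2 and W4 are d-separated given {W0, W3}.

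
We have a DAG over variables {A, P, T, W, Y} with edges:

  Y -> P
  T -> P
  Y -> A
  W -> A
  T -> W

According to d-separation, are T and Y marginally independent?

There are 2 undirected paths between T and Y; checking each against the conditioning set ∅:
Path 1: T → P ← Y
  P is a collider here and neither P nor any of its descendants is conditioned on, so the collider stays closed — the path is blocked at P.
Path 2: T → W → A ← Y
  A is a collider here and neither A nor any of its descendants is conditioned on, so the collider stays closed — the path is blocked at A.
Every path is blocked, so T and Y are d-separated given ∅.

Yes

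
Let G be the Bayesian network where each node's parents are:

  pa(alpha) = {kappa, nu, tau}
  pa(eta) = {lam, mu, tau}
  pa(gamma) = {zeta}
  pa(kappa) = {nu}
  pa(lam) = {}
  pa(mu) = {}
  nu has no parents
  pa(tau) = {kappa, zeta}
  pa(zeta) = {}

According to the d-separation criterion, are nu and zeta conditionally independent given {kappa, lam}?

Yes

We examine all 4 paths between nu and zeta:
  1. nu → alpha ← kappa → tau ← zeta — alpha:collider[blocks]; kappa:fork[blocks]; tau:collider[blocks] ⇒ blocked
  2. nu → alpha ← tau ← zeta — alpha:collider[blocks]; tau:chain[open] ⇒ blocked
  3. nu → kappa → alpha ← tau ← zeta — kappa:chain[blocks]; alpha:collider[blocks]; tau:chain[open] ⇒ blocked
  4. nu → kappa → tau ← zeta — kappa:chain[blocks]; tau:collider[blocks] ⇒ blocked
All paths are blocked; nu ⊥ zeta | {kappa, lam} holds.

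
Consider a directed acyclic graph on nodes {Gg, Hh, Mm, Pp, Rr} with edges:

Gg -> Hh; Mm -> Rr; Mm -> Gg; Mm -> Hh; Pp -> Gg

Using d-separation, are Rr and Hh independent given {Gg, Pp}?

No

Enumerating the 2 paths from Rr to Hh and testing each for blocking by {Gg, Pp}:
Path 1: Rr ← Mm → Gg → Hh
  Gg is a chain here and Gg is conditioned on, so the path is blocked at Gg.
Path 2: Rr ← Mm → Hh
  Mm is a fork and Mm is not conditioned on — no node blocks this path, so it is active.
Because an active path exists, Rr and Hh are not d-separated.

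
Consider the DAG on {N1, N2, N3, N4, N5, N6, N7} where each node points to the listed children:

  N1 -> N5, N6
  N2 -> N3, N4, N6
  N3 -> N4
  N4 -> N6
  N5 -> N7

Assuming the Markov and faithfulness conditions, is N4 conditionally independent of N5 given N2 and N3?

Enumerating the 3 paths from N4 to N5 and testing each for blocking by {N2, N3}:
Path 1: N4 ← N2 → N6 ← N1 → N5
  N2 is a fork here and N2 is conditioned on, so the path is blocked at N2.
Path 2: N4 → N6 ← N1 → N5
  N6 is a collider here and neither N6 nor any of its descendants is conditioned on, so the collider stays closed — the path is blocked at N6.
Path 3: N4 ← N3 ← N2 → N6 ← N1 → N5
  N3 is a chain here and N3 is conditioned on, so the path is blocked at N3.
Every path is blocked, so N4 and N5 are d-separated given {N2, N3}.

Yes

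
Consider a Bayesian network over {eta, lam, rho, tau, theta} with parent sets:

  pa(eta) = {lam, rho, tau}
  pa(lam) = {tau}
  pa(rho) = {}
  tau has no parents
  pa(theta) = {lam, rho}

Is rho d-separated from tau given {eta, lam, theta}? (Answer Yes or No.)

No

4 paths connect rho and tau; each must be blocked for d-separation to hold:
  1. rho → eta ← lam ← tau — eta:collider[open]; lam:chain[blocks] ⇒ blocked
  2. rho → eta ← tau — eta:collider[open] ⇒ active
  3. rho → theta ← lam ← tau — theta:collider[open]; lam:chain[blocks] ⇒ blocked
  4. rho → theta ← lam → eta ← tau — theta:collider[open]; lam:fork[blocks]; eta:collider[open] ⇒ blocked
Since the path rho → eta ← tau is active, rho and tau are not d-separated given {eta, lam, theta}.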